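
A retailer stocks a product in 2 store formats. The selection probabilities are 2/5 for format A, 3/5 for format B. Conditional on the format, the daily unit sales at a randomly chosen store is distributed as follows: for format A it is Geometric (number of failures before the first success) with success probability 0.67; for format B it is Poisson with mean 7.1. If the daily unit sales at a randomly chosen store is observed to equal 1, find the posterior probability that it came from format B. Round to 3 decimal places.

Likelihoods P(X=1 | ·): A: 0.2211; B: 0.00585824.
Posterior ∝ prior × likelihood. Numerator for B: 0.6·0.00585824 = 0.00351495.
Normalizing constant: 0.4·0.2211 + 0.6·0.00585824 = 0.0919549.
P(B | observation) = 0.00351495 / 0.0919549 = 0.0382247.

0.038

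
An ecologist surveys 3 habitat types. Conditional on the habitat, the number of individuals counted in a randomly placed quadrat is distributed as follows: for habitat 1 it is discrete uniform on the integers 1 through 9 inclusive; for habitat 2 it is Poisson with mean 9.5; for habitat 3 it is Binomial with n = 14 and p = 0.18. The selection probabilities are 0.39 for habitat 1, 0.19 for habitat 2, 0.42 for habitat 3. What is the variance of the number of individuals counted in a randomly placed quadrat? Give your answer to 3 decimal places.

Per component, 1: μ=5, E[X²]=31.6667; 2: μ=9.5, E[X²]=99.75; 3: μ=2.52, E[X²]=8.4168.
E[X] = 0.39·5 + 0.19·9.5 + 0.42·2.52 = 4.8134.
E[X²] = 0.39·31.6667 + 0.19·99.75 + 0.42·8.4168 = 34.8376.
Var(X) = E[X²] − (E[X])² = 34.8376 − 23.1688 = 11.6687.

11.669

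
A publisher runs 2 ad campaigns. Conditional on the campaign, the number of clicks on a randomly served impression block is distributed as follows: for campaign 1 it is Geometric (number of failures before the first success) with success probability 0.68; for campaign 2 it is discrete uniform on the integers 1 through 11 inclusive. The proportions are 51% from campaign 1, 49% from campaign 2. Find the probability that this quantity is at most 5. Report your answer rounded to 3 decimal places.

Conditional on each campaign, P(X ≤ 5): 1: 0.998926; 2: 0.454545.
By total probability, P(X ≤ 5) = 0.51·0.998926 + 0.49·0.454545 = 0.73218.

0.732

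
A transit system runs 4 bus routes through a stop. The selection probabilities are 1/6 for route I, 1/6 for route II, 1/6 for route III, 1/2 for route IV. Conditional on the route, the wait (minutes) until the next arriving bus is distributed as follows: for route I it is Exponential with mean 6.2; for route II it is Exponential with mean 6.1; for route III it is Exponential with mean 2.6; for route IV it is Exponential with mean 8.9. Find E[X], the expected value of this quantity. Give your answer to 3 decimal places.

6.933

Component means — I: 6.2; II: 6.1; III: 2.6; IV: 8.9.
E[X] = 0.166667·6.2 + 0.166667·6.1 + 0.166667·2.6 + 0.5·8.9 = 6.93333.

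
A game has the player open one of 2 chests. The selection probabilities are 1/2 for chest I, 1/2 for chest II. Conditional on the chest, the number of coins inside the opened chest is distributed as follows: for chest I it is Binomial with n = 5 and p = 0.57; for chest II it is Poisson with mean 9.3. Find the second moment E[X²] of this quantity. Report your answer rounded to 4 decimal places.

52.5690

For each component E[X²] = Var + (mean)², giving I: 9.348; II: 95.79.
Overall E[X²] = 0.5·9.348 + 0.5·95.79 = 52.569.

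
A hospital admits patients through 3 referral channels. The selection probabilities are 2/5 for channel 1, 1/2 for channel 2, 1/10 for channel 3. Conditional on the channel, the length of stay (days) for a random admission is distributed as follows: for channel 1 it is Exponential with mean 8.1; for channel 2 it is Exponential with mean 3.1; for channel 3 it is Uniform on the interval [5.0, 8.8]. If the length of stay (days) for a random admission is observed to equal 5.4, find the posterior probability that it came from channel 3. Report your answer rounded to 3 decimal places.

0.329

Likelihoods f(5.4 | ·): 1: 0.0633848; 2: 0.05651; 3: 0.263158.
Posterior ∝ prior × likelihood. Numerator for 3: 0.1·0.263158 = 0.0263158.
Normalizing constant: 0.4·0.0633848 + 0.5·0.05651 + 0.1·0.263158 = 0.0799247.
P(3 | observation) = 0.0263158 / 0.0799247 = 0.329257.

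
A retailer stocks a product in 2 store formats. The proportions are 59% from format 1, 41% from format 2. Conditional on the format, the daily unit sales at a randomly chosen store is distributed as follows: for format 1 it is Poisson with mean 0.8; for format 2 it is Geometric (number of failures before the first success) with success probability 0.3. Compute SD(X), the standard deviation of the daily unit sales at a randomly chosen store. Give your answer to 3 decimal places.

2.057

Per component, 1: μ=0.8, E[X²]=1.44; 2: μ=2.33333, E[X²]=13.2222.
E[X] = 0.59·0.8 + 0.41·2.33333 = 1.42867.
E[X²] = 0.59·1.44 + 0.41·13.2222 = 6.27071.
Var(X) = E[X²] − (E[X])² = 6.27071 − 2.04109 = 4.22962.
SD(X) = √4.22962 = 2.0566.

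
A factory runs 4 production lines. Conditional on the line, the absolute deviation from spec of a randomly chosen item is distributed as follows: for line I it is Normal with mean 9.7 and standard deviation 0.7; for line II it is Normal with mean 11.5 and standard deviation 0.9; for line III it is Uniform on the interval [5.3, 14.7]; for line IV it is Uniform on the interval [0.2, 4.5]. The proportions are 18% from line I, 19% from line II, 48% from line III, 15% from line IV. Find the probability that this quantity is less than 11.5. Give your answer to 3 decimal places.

0.741

Conditional on each line, P(X < 11.5): I: 0.994936; II: 0.5; III: 0.659574; IV: 1.
By total probability, P(X < 11.5) = 0.18·0.994936 + 0.19·0.5 + 0.48·0.659574 + 0.15·1 = 0.740684.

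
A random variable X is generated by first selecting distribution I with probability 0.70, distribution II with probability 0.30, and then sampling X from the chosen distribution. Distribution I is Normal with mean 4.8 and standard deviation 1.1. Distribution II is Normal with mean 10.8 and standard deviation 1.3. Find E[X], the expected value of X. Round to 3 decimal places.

Component means — I: 4.8; II: 10.8.
E[X] = 0.7·4.8 + 0.3·10.8 = 6.6.

6.600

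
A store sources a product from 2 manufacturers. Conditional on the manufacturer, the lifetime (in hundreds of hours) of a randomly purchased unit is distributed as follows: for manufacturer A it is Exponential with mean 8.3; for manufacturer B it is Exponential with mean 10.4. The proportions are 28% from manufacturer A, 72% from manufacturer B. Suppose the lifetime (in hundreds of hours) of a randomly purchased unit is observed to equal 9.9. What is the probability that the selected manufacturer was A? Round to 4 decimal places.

0.2769

Likelihoods f(9.9 | ·): A: 0.0365517; B: 0.0371152.
Posterior ∝ prior × likelihood. Numerator for A: 0.28·0.0365517 = 0.0102345.
Normalizing constant: 0.28·0.0365517 + 0.72·0.0371152 = 0.0369574.
P(A | observation) = 0.0102345 / 0.0369574 = 0.276926.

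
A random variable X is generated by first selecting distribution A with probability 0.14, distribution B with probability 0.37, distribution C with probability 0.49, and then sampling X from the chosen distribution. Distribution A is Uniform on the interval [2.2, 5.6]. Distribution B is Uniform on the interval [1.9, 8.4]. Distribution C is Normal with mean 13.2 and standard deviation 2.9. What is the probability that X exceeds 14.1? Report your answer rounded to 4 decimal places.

0.1853

Conditional on each component, P(X > 14.1): A: 0; B: 0; C: 0.378149.
By total probability, P(X > 14.1) = 0.14·0 + 0.37·0 + 0.49·0.378149 = 0.185293.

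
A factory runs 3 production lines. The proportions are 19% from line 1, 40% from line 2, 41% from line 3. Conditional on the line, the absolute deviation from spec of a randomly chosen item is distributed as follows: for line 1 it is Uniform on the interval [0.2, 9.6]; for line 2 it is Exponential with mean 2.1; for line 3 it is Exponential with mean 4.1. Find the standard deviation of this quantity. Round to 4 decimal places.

Per component, 1: μ=4.9, E[X²]=31.3733; 2: μ=2.1, E[X²]=8.82; 3: μ=4.1, E[X²]=33.62.
E[X] = 0.19·4.9 + 0.4·2.1 + 0.41·4.1 = 3.452.
E[X²] = 0.19·31.3733 + 0.4·8.82 + 0.41·33.62 = 23.2731.
Var(X) = E[X²] − (E[X])² = 23.2731 − 11.9163 = 11.3568.
SD(X) = √11.3568 = 3.36999.

3.3700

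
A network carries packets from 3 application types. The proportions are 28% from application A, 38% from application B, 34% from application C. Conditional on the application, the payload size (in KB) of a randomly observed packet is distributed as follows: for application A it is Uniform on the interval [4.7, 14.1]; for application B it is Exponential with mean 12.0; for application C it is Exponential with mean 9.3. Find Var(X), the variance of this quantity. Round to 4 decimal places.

Per component, A: μ=9.4, E[X²]=95.7233; B: μ=12, E[X²]=288; C: μ=9.3, E[X²]=172.98.
E[X] = 0.28·9.4 + 0.38·12 + 0.34·9.3 = 10.354.
E[X²] = 0.28·95.7233 + 0.38·288 + 0.34·172.98 = 195.056.
Var(X) = E[X²] − (E[X])² = 195.056 − 107.205 = 87.8504.

87.8504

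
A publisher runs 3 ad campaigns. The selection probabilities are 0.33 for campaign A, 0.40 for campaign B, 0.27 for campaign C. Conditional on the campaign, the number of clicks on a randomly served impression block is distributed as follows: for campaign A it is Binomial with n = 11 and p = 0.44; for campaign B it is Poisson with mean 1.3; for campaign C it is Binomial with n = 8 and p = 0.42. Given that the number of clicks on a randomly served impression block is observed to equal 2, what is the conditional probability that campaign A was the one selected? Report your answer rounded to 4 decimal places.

Likelihoods P(X=2 | ·): A: 0.0576714; B: 0.230289; C: 0.188029.
Posterior ∝ prior × likelihood. Numerator for A: 0.33·0.0576714 = 0.0190316.
Normalizing constant: 0.33·0.0576714 + 0.4·0.230289 + 0.27·0.188029 = 0.161915.
P(A | observation) = 0.0190316 / 0.161915 = 0.11754.

0.1175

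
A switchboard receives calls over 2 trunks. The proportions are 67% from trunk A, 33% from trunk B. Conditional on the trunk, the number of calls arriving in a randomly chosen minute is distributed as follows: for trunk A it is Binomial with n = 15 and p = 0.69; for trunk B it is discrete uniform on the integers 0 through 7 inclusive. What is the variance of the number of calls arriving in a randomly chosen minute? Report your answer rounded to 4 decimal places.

Per component, A: μ=10.35, E[X²]=110.331; B: μ=3.5, E[X²]=17.5.
E[X] = 0.67·10.35 + 0.33·3.5 = 8.0895.
E[X²] = 0.67·110.331 + 0.33·17.5 = 79.6968.
Var(X) = E[X²] − (E[X])² = 79.6968 − 65.44 = 14.2568.

14.2568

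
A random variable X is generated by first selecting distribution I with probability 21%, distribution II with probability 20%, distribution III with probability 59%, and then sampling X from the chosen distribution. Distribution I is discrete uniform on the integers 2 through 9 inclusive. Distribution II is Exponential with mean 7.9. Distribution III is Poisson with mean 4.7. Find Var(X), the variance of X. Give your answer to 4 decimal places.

Per component, I: μ=5.5, E[X²]=35.5; II: μ=7.9, E[X²]=124.82; III: μ=4.7, E[X²]=26.79.
E[X] = 0.21·5.5 + 0.2·7.9 + 0.59·4.7 = 5.508.
E[X²] = 0.21·35.5 + 0.2·124.82 + 0.59·26.79 = 48.2251.
Var(X) = E[X²] − (E[X])² = 48.2251 − 30.3381 = 17.887.

17.8870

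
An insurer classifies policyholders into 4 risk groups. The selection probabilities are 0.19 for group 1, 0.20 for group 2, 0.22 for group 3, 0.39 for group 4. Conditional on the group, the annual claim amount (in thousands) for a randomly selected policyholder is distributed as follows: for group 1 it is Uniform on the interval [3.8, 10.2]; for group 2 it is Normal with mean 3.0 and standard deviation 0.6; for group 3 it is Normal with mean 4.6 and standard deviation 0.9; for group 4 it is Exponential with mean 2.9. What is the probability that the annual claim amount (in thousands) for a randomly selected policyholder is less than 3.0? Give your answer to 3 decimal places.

Conditional on each group, P(X < 3.0): 1: 0; 2: 0.5; 3: 0.0377202; 4: 0.64459.
By total probability, P(X < 3.0) = 0.19·0 + 0.2·0.5 + 0.22·0.0377202 + 0.39·0.64459 = 0.359688.

0.360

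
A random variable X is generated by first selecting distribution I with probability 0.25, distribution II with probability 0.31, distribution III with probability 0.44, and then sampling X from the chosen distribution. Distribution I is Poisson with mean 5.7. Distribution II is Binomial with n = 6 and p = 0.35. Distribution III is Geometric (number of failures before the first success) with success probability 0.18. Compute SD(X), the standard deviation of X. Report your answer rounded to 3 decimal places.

Per component, I: μ=5.7, E[X²]=38.19; II: μ=2.1, E[X²]=5.775; III: μ=4.55556, E[X²]=46.0617.
E[X] = 0.25·5.7 + 0.31·2.1 + 0.44·4.55556 = 4.08044.
E[X²] = 0.25·38.19 + 0.31·5.775 + 0.44·46.0617 = 31.6049.
Var(X) = E[X²] − (E[X])² = 31.6049 − 16.65 = 14.9549.
SD(X) = √14.9549 = 3.86715.

3.867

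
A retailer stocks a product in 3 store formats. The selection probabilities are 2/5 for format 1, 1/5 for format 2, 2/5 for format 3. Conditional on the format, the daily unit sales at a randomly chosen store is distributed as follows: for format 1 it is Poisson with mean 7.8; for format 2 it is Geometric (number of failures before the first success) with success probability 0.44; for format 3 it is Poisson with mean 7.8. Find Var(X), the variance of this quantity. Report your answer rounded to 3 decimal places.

Per component, 1: μ=7.8, E[X²]=68.64; 2: μ=1.27273, E[X²]=4.5124; 3: μ=7.8, E[X²]=68.64.
E[X] = 0.4·7.8 + 0.2·1.27273 + 0.4·7.8 = 6.49455.
E[X²] = 0.4·68.64 + 0.2·4.5124 + 0.4·68.64 = 55.8145.
Var(X) = E[X²] − (E[X])² = 55.8145 − 42.1791 = 13.6354.

13.635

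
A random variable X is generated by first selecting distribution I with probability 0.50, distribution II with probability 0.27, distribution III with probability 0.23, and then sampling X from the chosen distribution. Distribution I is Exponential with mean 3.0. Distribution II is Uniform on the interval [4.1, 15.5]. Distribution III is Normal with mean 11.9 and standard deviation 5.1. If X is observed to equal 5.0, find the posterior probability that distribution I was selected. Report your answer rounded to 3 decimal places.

Likelihoods f(5.0 | ·): I: 0.0629585; II: 0.0877193; III: 0.031323.
Posterior ∝ prior × likelihood. Numerator for I: 0.5·0.0629585 = 0.0314793.
Normalizing constant: 0.5·0.0629585 + 0.27·0.0877193 + 0.23·0.031323 = 0.0623678.
P(I | observation) = 0.0314793 / 0.0623678 = 0.504736.

0.505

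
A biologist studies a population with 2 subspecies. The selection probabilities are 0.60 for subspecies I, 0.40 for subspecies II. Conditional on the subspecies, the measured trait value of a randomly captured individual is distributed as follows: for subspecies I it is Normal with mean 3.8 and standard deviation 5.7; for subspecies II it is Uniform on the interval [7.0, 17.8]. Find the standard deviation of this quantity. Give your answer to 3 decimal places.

6.413

Per component, I: μ=3.8, E[X²]=46.93; II: μ=12.4, E[X²]=163.48.
E[X] = 0.6·3.8 + 0.4·12.4 = 7.24.
E[X²] = 0.6·46.93 + 0.4·163.48 = 93.55.
Var(X) = E[X²] − (E[X])² = 93.55 − 52.4176 = 41.1324.
SD(X) = √41.1324 = 6.41345.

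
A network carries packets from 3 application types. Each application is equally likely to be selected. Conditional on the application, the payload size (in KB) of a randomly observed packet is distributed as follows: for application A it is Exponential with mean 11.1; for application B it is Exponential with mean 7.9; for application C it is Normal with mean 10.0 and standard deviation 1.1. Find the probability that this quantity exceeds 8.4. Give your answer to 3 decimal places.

0.581

Conditional on each application, P(X > 8.4): A: 0.469186; B: 0.345317; C: 0.927102.
By total probability, P(X > 8.4) = 0.333333·0.469186 + 0.333333·0.345317 + 0.333333·0.927102 = 0.580535.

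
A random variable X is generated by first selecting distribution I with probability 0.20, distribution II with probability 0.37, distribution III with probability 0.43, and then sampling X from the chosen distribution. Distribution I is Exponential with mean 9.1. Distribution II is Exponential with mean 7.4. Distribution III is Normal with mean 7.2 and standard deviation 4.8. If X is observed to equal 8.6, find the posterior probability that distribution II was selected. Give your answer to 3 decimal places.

Likelihoods f(8.6 | ·): I: 0.0427097; II: 0.0422715; III: 0.0796519.
Posterior ∝ prior × likelihood. Numerator for II: 0.37·0.0422715 = 0.0156405.
Normalizing constant: 0.2·0.0427097 + 0.37·0.0422715 + 0.43·0.0796519 = 0.0584327.
P(II | observation) = 0.0156405 / 0.0584327 = 0.267666.

0.268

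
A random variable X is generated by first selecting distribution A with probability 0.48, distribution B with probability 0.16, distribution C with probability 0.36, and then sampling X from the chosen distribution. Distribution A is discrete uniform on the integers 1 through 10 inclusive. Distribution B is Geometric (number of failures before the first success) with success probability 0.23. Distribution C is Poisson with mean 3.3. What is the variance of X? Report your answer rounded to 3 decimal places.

Per component, A: μ=5.5, E[X²]=38.5; B: μ=3.34783, E[X²]=25.7637; C: μ=3.3, E[X²]=14.19.
E[X] = 0.48·5.5 + 0.16·3.34783 + 0.36·3.3 = 4.36365.
E[X²] = 0.48·38.5 + 0.16·25.7637 + 0.36·14.19 = 27.7106.
Var(X) = E[X²] − (E[X])² = 27.7106 − 19.0415 = 8.66913.

8.669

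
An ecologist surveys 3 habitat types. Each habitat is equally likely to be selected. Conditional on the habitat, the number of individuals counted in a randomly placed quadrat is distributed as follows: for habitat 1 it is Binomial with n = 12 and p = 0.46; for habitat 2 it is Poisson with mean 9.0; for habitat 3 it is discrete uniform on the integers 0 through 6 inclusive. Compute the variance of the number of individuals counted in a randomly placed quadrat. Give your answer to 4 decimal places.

11.3781

Per component, 1: μ=5.52, E[X²]=33.4512; 2: μ=9, E[X²]=90; 3: μ=3, E[X²]=13.
E[X] = 0.333333·5.52 + 0.333333·9 + 0.333333·3 = 5.84.
E[X²] = 0.333333·33.4512 + 0.333333·90 + 0.333333·13 = 45.4837.
Var(X) = E[X²] − (E[X])² = 45.4837 − 34.1056 = 11.3781.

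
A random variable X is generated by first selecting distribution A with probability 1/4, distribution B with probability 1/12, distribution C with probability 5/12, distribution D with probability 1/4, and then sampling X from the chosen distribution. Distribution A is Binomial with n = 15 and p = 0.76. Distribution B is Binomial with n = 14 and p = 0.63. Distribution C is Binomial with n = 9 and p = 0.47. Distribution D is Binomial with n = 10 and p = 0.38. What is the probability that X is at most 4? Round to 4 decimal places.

0.4103

Conditional on each component, P(X ≤ 4): A: 7.71468e-05; B: 0.00946202; C: 0.573475; D: 0.682313.
By total probability, P(X ≤ 4) = 0.25·7.71468e-05 + 0.0833333·0.00946202 + 0.416667·0.573475 + 0.25·0.682313 = 0.410334.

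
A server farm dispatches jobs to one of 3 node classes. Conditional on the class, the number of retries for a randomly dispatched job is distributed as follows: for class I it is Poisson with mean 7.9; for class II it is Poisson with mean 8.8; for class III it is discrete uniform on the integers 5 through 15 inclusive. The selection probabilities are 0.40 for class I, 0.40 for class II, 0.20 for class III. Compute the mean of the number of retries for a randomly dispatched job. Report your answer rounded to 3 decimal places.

8.680

Component means — I: 7.9; II: 8.8; III: 10.
E[X] = 0.4·7.9 + 0.4·8.8 + 0.2·10 = 8.68.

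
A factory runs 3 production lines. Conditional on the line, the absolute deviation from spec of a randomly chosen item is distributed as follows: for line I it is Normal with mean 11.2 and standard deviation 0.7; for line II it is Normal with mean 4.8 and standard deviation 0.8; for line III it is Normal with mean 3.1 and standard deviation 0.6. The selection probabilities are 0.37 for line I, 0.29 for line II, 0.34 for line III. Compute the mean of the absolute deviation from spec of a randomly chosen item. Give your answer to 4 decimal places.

6.5900

Component means — I: 11.2; II: 4.8; III: 3.1.
E[X] = 0.37·11.2 + 0.29·4.8 + 0.34·3.1 = 6.59.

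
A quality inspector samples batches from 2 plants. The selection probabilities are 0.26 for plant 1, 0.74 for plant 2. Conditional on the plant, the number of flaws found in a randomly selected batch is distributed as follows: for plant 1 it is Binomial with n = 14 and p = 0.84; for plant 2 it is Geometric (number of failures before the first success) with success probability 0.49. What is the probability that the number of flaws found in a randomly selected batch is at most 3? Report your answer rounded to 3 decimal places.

0.690

Conditional on each plant, P(X ≤ 3): 1: 3.98152e-07; 2: 0.932348.
By total probability, P(X ≤ 3) = 0.26·3.98152e-07 + 0.74·0.932348 = 0.689938.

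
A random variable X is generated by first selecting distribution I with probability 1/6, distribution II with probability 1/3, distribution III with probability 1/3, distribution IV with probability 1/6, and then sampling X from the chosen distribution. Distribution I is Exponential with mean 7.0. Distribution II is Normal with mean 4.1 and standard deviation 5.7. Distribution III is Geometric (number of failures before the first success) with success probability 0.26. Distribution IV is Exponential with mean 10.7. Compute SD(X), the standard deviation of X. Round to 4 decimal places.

Per component, I: μ=7, E[X²]=98; II: μ=4.1, E[X²]=49.3; III: μ=2.84615, E[X²]=19.0473; IV: μ=10.7, E[X²]=228.98.
E[X] = 0.166667·7 + 0.333333·4.1 + 0.333333·2.84615 + 0.166667·10.7 = 5.26538.
E[X²] = 0.166667·98 + 0.333333·49.3 + 0.333333·19.0473 + 0.166667·228.98 = 77.2791.
Var(X) = E[X²] − (E[X])² = 77.2791 − 27.7243 = 49.5548.
SD(X) = √49.5548 = 7.03952.

7.0395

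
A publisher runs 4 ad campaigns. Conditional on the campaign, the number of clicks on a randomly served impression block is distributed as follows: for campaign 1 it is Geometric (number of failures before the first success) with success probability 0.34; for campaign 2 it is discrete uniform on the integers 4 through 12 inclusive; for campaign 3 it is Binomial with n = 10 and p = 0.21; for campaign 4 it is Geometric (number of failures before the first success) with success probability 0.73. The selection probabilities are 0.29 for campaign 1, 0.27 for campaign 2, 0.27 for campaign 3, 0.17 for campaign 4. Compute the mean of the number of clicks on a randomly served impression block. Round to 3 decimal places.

3.353

Component means — 1: 1.94118; 2: 8; 3: 2.1; 4: 0.369863.
E[X] = 0.29·1.94118 + 0.27·8 + 0.27·2.1 + 0.17·0.369863 = 3.35282.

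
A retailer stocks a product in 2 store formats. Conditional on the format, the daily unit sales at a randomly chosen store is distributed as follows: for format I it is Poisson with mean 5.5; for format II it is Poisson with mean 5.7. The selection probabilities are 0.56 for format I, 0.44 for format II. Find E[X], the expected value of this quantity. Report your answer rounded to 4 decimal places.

Component means — I: 5.5; II: 5.7.
E[X] = 0.56·5.5 + 0.44·5.7 = 5.588.

5.5880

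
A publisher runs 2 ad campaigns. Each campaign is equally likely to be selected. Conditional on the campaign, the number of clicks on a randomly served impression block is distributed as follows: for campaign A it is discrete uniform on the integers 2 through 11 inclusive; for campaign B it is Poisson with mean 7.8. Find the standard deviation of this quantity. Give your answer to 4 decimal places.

Per component, A: μ=6.5, E[X²]=50.5; B: μ=7.8, E[X²]=68.64.
E[X] = 0.5·6.5 + 0.5·7.8 = 7.15.
E[X²] = 0.5·50.5 + 0.5·68.64 = 59.57.
Var(X) = E[X²] − (E[X])² = 59.57 − 51.1225 = 8.4475.
SD(X) = √8.4475 = 2.90646.

2.9065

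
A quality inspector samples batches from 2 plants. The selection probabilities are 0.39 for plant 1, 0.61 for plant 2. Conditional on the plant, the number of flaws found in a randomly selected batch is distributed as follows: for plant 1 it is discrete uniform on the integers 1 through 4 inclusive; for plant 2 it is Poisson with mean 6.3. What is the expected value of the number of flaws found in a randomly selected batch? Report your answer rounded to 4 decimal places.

4.8180

Component means — 1: 2.5; 2: 6.3.
E[X] = 0.39·2.5 + 0.61·6.3 = 4.818.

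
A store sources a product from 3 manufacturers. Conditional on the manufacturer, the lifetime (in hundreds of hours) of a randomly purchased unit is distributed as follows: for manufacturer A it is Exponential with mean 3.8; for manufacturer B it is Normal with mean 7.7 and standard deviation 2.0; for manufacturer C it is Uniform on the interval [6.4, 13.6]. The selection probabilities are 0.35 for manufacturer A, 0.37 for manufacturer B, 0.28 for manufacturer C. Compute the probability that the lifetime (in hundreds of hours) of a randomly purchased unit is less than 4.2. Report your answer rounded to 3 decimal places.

0.249

Conditional on each manufacturer, P(X < 4.2): A: 0.668876; B: 0.0400592; C: 0.
By total probability, P(X < 4.2) = 0.35·0.668876 + 0.37·0.0400592 + 0.28·0 = 0.248929.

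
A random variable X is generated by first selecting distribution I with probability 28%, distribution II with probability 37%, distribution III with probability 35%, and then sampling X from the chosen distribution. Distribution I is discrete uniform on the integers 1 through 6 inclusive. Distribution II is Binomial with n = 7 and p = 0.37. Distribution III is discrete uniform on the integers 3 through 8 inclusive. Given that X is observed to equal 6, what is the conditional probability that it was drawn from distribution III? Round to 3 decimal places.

Likelihoods P(X=6 | ·): I: 0.166667; II: 0.0113149; III: 0.166667.
Posterior ∝ prior × likelihood. Numerator for III: 0.35·0.166667 = 0.0583333.
Normalizing constant: 0.28·0.166667 + 0.37·0.0113149 + 0.35·0.166667 = 0.109186.
P(III | observation) = 0.0583333 / 0.109186 = 0.534254.

0.534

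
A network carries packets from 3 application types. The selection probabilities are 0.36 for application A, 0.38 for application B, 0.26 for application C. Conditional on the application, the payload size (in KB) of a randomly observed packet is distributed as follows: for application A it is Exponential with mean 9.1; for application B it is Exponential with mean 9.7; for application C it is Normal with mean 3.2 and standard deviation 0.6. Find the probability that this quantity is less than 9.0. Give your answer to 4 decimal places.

Conditional on each application, P(X < 9.0): A: 0.628056; B: 0.604591; C: 1.
By total probability, P(X < 9.0) = 0.36·0.628056 + 0.38·0.604591 + 0.26·1 = 0.715845.

0.7158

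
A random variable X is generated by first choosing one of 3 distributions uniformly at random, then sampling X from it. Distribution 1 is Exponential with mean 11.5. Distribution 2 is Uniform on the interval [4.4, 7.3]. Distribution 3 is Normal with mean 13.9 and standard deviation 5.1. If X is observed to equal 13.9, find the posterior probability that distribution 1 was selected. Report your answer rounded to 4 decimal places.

Likelihoods f(13.9 | ·): 1: 0.025964; 2: 0; 3: 0.078224.
Posterior ∝ prior × likelihood. Numerator for 1: 0.333333·0.025964 = 0.00865468.
Normalizing constant: 0.333333·0.025964 + 0.333333·0 + 0.333333·0.078224 = 0.0347293.
P(1 | observation) = 0.00865468 / 0.0347293 = 0.249204.

0.2492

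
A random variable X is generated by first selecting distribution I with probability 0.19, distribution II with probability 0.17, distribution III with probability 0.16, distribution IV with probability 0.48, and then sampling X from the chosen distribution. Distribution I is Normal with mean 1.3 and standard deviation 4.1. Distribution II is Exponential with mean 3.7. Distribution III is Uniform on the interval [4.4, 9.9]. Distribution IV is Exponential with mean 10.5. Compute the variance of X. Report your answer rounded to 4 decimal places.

Per component, I: μ=1.3, E[X²]=18.5; II: μ=3.7, E[X²]=27.38; III: μ=7.15, E[X²]=53.6433; IV: μ=10.5, E[X²]=220.5.
E[X] = 0.19·1.3 + 0.17·3.7 + 0.16·7.15 + 0.48·10.5 = 7.06.
E[X²] = 0.19·18.5 + 0.17·27.38 + 0.16·53.6433 + 0.48·220.5 = 122.593.
Var(X) = E[X²] − (E[X])² = 122.593 − 49.8436 = 72.7489.

72.7489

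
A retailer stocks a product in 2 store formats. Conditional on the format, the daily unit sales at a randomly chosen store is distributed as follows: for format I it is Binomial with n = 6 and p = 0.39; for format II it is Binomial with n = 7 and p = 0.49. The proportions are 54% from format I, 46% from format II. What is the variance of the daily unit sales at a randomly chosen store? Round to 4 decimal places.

1.8706

Per component, I: μ=2.34, E[X²]=6.903; II: μ=3.43, E[X²]=13.5142.
E[X] = 0.54·2.34 + 0.46·3.43 = 2.8414.
E[X²] = 0.54·6.903 + 0.46·13.5142 = 9.94415.
Var(X) = E[X²] − (E[X])² = 9.94415 − 8.07355 = 1.8706.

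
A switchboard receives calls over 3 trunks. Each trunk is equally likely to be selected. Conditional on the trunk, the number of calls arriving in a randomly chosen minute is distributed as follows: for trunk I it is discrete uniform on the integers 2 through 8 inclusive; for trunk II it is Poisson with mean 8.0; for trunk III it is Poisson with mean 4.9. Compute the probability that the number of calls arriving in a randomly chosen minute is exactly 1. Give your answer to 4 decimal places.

0.0131

Conditional on each trunk, P(X = 1): I: 0; II: 0.0026837; III: 0.0364883.
By total probability, P(X = 1) = 0.333333·0 + 0.333333·0.0026837 + 0.333333·0.0364883 = 0.0130573.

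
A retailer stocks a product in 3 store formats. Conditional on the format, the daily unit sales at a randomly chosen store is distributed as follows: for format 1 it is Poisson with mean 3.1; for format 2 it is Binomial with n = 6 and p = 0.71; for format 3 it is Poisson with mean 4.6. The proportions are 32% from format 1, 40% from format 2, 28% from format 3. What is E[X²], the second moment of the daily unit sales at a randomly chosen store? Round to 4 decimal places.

19.0332

For each component E[X²] = Var + (mean)², giving 1: 12.71; 2: 19.383; 3: 25.76.
Overall E[X²] = 0.32·12.71 + 0.4·19.383 + 0.28·25.76 = 19.0332.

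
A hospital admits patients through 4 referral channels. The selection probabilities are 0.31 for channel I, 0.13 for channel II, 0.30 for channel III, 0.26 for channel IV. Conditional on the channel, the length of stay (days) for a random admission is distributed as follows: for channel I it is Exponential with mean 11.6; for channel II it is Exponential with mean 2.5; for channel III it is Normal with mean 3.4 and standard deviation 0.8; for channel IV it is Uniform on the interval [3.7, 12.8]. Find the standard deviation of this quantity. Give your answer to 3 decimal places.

7.615

Per component, I: μ=11.6, E[X²]=269.12; II: μ=2.5, E[X²]=12.5; III: μ=3.4, E[X²]=12.2; IV: μ=8.25, E[X²]=74.9633.
E[X] = 0.31·11.6 + 0.13·2.5 + 0.3·3.4 + 0.26·8.25 = 7.086.
E[X²] = 0.31·269.12 + 0.13·12.5 + 0.3·12.2 + 0.26·74.9633 = 108.203.
Var(X) = E[X²] − (E[X])² = 108.203 − 50.2114 = 57.9913.
SD(X) = √57.9913 = 7.6152.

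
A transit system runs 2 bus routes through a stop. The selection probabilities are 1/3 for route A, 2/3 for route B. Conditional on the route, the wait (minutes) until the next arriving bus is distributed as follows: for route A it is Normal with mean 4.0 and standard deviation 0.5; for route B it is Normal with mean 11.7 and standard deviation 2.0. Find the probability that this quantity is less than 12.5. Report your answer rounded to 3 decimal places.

0.770

Conditional on each route, P(X < 12.5): A: 1; B: 0.655422.
By total probability, P(X < 12.5) = 0.333333·1 + 0.666667·0.655422 = 0.770281.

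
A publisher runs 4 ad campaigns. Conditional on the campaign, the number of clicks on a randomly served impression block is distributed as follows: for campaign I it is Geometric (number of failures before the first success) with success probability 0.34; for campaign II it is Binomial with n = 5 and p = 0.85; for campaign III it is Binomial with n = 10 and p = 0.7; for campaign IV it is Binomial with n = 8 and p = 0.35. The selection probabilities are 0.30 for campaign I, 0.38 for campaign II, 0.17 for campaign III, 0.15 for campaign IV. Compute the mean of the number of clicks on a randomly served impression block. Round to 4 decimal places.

Component means — I: 1.94118; II: 4.25; III: 7; IV: 2.8.
E[X] = 0.3·1.94118 + 0.38·4.25 + 0.17·7 + 0.15·2.8 = 3.80735.

3.8074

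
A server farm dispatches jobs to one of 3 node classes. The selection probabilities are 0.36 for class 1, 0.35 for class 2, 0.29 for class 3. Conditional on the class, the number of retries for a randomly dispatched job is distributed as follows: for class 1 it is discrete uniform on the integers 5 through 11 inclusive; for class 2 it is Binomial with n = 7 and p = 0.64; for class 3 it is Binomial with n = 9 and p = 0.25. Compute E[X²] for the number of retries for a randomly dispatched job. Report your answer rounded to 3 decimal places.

For each component E[X²] = Var + (mean)², giving 1: 68; 2: 21.6832; 3: 6.75.
Overall E[X²] = 0.36·68 + 0.35·21.6832 + 0.29·6.75 = 34.0266.

34.027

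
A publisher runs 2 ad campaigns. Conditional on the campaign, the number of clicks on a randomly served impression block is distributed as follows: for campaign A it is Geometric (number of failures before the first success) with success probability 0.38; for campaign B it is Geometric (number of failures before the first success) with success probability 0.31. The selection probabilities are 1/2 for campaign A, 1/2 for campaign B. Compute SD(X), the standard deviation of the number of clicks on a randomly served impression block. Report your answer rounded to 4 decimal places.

2.4135

Per component, A: μ=1.63158, E[X²]=6.95568; B: μ=2.22581, E[X²]=12.1342.
E[X] = 0.5·1.63158 + 0.5·2.22581 = 1.92869.
E[X²] = 0.5·6.95568 + 0.5·12.1342 = 9.54496.
Var(X) = E[X²] − (E[X])² = 9.54496 − 3.71986 = 5.8251.
SD(X) = √5.8251 = 2.41352.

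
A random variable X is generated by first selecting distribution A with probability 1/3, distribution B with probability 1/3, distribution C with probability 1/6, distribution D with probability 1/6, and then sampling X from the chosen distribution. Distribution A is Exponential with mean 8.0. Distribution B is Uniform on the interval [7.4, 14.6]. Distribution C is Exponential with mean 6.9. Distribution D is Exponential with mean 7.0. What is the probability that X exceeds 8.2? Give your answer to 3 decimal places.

0.518

Conditional on each component, P(X > 8.2): A: 0.358796; B: 0.888889; C: 0.304707; D: 0.309924.
By total probability, P(X > 8.2) = 0.333333·0.358796 + 0.333333·0.888889 + 0.166667·0.304707 + 0.166667·0.309924 = 0.518334.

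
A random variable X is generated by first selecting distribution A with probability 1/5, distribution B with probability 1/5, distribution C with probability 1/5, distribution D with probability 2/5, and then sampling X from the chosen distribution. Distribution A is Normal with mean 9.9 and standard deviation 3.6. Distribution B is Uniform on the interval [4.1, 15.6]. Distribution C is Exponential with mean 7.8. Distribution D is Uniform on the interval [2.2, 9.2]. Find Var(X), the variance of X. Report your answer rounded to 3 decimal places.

Per component, A: μ=9.9, E[X²]=110.97; B: μ=9.85, E[X²]=108.043; C: μ=7.8, E[X²]=121.68; D: μ=5.7, E[X²]=36.5733.
E[X] = 0.2·9.9 + 0.2·9.85 + 0.2·7.8 + 0.4·5.7 = 7.79.
E[X²] = 0.2·110.97 + 0.2·108.043 + 0.2·121.68 + 0.4·36.5733 = 82.768.
Var(X) = E[X²] − (E[X])² = 82.768 − 60.6841 = 22.0839.

22.084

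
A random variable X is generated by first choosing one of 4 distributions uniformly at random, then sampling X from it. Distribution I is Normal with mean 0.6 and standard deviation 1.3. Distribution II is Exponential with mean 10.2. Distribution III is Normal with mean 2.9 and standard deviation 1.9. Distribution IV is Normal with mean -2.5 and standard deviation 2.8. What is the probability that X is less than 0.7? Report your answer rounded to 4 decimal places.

Conditional on each component, P(X < 0.7): I: 0.530658; II: 0.0663255; III: 0.123453; IV: 0.873451.
By total probability, P(X < 0.7) = 0.25·0.530658 + 0.25·0.0663255 + 0.25·0.123453 + 0.25·0.873451 = 0.398472.

0.3985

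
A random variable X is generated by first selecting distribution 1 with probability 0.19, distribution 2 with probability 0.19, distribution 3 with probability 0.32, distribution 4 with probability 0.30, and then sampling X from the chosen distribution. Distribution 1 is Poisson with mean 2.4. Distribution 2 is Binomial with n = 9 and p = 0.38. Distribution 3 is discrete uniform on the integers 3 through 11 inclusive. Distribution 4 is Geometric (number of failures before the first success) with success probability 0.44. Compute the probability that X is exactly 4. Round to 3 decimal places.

0.118

Conditional on each component, P(X = 4): 1: 0.125408; 2: 0.240693; 3: 0.111111; 4: 0.0432718.
By total probability, P(X = 4) = 0.19·0.125408 + 0.19·0.240693 + 0.32·0.111111 + 0.3·0.0432718 = 0.118096.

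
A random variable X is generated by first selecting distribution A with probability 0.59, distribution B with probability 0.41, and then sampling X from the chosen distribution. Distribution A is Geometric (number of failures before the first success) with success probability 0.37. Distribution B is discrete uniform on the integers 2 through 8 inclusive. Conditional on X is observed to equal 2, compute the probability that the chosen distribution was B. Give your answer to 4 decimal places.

Likelihoods P(X=2 | ·): A: 0.146853; B: 0.142857.
Posterior ∝ prior × likelihood. Numerator for B: 0.41·0.142857 = 0.0585714.
Normalizing constant: 0.59·0.146853 + 0.41·0.142857 = 0.145215.
P(B | observation) = 0.0585714 / 0.145215 = 0.403344.

0.4033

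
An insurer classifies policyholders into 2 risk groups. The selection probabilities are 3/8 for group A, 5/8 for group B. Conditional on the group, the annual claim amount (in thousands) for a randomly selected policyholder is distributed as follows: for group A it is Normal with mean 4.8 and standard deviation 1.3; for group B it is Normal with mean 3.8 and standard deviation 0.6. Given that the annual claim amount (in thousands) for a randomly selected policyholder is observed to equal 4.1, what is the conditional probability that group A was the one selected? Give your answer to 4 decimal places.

0.2135

Likelihoods f(4.1 | ·): A: 0.265465; B: 0.586776.
Posterior ∝ prior × likelihood. Numerator for A: 0.375·0.265465 = 0.0995493.
Normalizing constant: 0.375·0.265465 + 0.625·0.586776 = 0.466284.
P(A | observation) = 0.0995493 / 0.466284 = 0.213495.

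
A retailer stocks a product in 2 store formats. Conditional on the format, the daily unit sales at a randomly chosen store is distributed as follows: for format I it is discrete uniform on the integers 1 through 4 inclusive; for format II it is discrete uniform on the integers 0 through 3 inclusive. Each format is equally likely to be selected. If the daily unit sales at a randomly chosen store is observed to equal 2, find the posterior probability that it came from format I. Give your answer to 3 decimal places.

0.500

Likelihoods P(X=2 | ·): I: 0.25; II: 0.25.
Posterior ∝ prior × likelihood. Numerator for I: 0.5·0.25 = 0.125.
Normalizing constant: 0.5·0.25 + 0.5·0.25 = 0.25.
P(I | observation) = 0.125 / 0.25 = 0.5.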